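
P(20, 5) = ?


P(20,5) = 20!/15!
= 2432902008176640000/1307674368000
= 1860480

P(20,5) = 1860480


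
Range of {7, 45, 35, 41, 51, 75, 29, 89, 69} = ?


Max = 89, Min = 7
Range = 89 - 7 = 82

Range = 82


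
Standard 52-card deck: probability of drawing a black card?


26 black cards in 52 cards
P = 26/52 = 0.5000

P = 0.5000


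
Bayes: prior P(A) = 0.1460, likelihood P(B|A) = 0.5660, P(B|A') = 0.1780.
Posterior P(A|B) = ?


P(B) = P(B|A)*P(A) + P(B|A')*P(A')
= 0.5660*0.1460 + 0.1780*0.8540
= 0.082636 + 0.152012 = 0.234648
P(A|B) = 0.082636/0.234648 = 0.3522

P(A|B) = 0.3522


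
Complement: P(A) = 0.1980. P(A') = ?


P(not A) = 1 - 0.1980 = 0.8020

P(not A) = 0.8020


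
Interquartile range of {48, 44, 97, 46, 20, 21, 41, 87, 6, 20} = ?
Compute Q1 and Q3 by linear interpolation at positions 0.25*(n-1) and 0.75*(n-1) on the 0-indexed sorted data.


Sorted: 6, 20, 20, 21, 41, 44, 46, 48, 87, 97
Q1 (25th %ile) = 20.2500
Q3 (75th %ile) = 47.5000
IQR = 47.5000 - 20.2500 = 27.2500

IQR = 27.2500


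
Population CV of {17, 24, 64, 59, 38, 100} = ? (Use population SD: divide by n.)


Mean = 50.3333
SD = 27.9444
CV = (27.9444/50.3333)*100 = 55.5187%

CV = 55.5187%


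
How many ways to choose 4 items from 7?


C(7,4) = 7!/(4! × 3!)
= 5040/(24 × 6)
= 35

C(7,4) = 35


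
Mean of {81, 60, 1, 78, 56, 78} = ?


Sum = 81 + 60 + 1 + 78 + 56 + 78 = 354
n = 6
Mean = 354/6 = 59.0000

Mean = 59.0000


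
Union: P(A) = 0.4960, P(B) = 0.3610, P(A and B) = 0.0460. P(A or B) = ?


P(A∪B) = 0.4960 + 0.3610 - 0.0460
= 0.8570 - 0.0460
= 0.8110

P(A∪B) = 0.8110


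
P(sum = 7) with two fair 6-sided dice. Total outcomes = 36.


Total outcomes = 6×6 = 36
Favorable (sum = 7): 6
P = 6/36 = 0.1667

P = 0.1667


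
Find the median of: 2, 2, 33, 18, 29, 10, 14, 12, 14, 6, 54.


Sorted: 2, 2, 6, 10, 12, 14, 14, 18, 29, 33, 54
n = 11 (odd)
Middle value = 14

Median = 14


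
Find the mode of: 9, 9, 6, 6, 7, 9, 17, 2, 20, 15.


Frequencies: 2:1, 6:2, 7:1, 9:3, 15:1, 17:1, 20:1
Max frequency = 3
Mode = 9

Mode = 9


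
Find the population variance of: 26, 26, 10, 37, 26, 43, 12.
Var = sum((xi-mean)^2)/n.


Mean = 25.7143
Squared deviations: 0.0816, 0.0816, 246.9388, 127.3673, 0.0816, 298.7959, 188.0816
Sum = 861.4286
Variance = 861.4286/7 = 123.0612

Variance = 123.0612


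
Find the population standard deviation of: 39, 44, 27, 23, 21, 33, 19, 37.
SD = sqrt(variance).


Mean = 30.3750
Variance = 74.2344
SD = sqrt(74.2344) = 8.6159

SD = 8.6159


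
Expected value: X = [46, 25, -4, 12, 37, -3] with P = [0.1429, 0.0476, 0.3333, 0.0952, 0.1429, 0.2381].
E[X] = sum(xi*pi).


E[X] = 46*0.1429 + 25*0.0476 - 4*0.3333 + 12*0.0952 + 37*0.1429 - 3*0.2381
= 6.5734 + 1.1900 - 1.3332 + 1.1424 + 5.2873 - 0.7143
= 12.1456

E[X] = 12.1456


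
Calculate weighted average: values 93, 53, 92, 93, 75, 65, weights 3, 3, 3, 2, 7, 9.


Numerator = 93*3 + 53*3 + 92*3 + 93*2 + 75*7 + 65*9 = 2010
Denominator = 3 + 3 + 3 + 2 + 7 + 9 = 27
WM = 2010/27 = 74.4444

WM = 74.4444


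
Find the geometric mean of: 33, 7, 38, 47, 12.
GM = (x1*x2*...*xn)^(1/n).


Product = 33 × 7 × 38 × 47 × 12 = 4950792
GM = 4950792^(1/5) = 21.8240

GM = 21.8240


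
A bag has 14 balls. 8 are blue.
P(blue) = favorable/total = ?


P = 8/14 = 0.5714

P = 0.5714


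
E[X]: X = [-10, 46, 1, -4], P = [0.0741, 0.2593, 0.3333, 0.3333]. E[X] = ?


E[X] = -10*0.0741 + 46*0.2593 + 1*0.3333 - 4*0.3333
= -0.7410 + 11.9278 + 0.3333 - 1.3332
= 10.1869

E[X] = 10.1869


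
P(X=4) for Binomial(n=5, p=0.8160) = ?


C(5,4) = 5
p^4 = 0.443364
(1-p)^1 = 0.184000
P = 5 * 0.443364 * 0.184000 = 0.4079

P(X=4) = 0.4079


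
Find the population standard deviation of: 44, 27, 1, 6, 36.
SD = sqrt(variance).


Mean = 22.8000
Variance = 279.7600
SD = sqrt(279.7600) = 16.7260

SD = 16.7260


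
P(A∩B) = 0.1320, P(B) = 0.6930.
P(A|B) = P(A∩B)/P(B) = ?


P(A|B) = 0.1320/0.6930 = 0.1905

P(A|B) = 0.1905


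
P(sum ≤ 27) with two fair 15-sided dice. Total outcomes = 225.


Total outcomes = 15×15 = 225
Favorable (sum ≤ 27): 219
P = 219/225 = 0.9733

P = 0.9733


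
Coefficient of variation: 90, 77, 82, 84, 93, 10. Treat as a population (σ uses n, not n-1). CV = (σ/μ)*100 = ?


Mean = 72.6667
SD = 28.5054
CV = (28.5054/72.6667)*100 = 39.2276%

CV = 39.2276%


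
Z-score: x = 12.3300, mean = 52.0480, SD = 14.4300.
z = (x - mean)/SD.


z = (12.3300 - 52.0480)/14.4300
= -39.7180/14.4300
= -2.7525

z = -2.7525


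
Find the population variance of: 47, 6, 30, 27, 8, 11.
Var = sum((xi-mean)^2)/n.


Mean = 21.5000
Squared deviations: 650.2500, 240.2500, 72.2500, 30.2500, 182.2500, 110.2500
Sum = 1285.5000
Variance = 1285.5000/6 = 214.2500

Variance = 214.2500


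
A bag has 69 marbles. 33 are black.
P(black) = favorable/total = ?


P = 33/69 = 0.4783

P = 0.4783


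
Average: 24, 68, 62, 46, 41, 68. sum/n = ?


Sum = 24 + 68 + 62 + 46 + 41 + 68 = 309
n = 6
Mean = 309/6 = 51.5000

Mean = 51.5000


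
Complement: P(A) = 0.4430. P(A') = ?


P(not A) = 1 - 0.4430 = 0.5570

P(not A) = 0.5570


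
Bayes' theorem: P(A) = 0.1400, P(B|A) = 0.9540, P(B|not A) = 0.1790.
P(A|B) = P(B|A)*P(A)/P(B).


P(B) = P(B|A)*P(A) + P(B|A')*P(A')
= 0.9540*0.1400 + 0.1790*0.8600
= 0.133560 + 0.153940 = 0.287500
P(A|B) = 0.133560/0.287500 = 0.4646

P(A|B) = 0.4646


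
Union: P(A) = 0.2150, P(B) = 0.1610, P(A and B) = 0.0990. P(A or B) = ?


P(A∪B) = 0.2150 + 0.1610 - 0.0990
= 0.3760 - 0.0990
= 0.2770

P(A∪B) = 0.2770


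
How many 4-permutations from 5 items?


P(5,4) = 5!/1!
= 120/1
= 120

P(5,4) = 120


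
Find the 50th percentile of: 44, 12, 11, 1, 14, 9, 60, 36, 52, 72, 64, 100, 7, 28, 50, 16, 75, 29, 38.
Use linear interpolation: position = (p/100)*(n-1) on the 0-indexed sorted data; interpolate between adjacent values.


Sorted: 1, 7, 9, 11, 12, 14, 16, 28, 29, 36, 38, 44, 50, 52, 60, 64, 72, 75, 100
n = 19
Index = 50/100 * 18 = 9.0000
Lower = data[9] = 36, Upper = data[10] = 38
P50 = 36 + 0*(2) = 36.0000

P50 = 36.0000


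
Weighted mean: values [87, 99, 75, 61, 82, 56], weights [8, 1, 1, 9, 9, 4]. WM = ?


Numerator = 87*8 + 99*1 + 75*1 + 61*9 + 82*9 + 56*4 = 2381
Denominator = 8 + 1 + 1 + 9 + 9 + 4 = 32
WM = 2381/32 = 74.4062

WM = 74.4062


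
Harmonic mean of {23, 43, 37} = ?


Sum of reciprocals = 1/23 + 1/43 + 1/37 = 0.093761
HM = 3/0.093761 = 31.9962

HM = 31.9962


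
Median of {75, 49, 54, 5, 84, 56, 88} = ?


Sorted: 5, 49, 54, 56, 75, 84, 88
n = 7 (odd)
Middle value = 56

Median = 56


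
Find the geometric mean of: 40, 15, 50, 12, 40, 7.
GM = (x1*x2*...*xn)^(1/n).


Product = 40 × 15 × 50 × 12 × 40 × 7 = 100800000
GM = 100800000^(1/6) = 21.5730

GM = 21.5730


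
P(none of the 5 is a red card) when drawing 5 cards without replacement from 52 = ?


P(no red cards) = (26/52) × (25/51) × (24/50) × (23/49) × (22/48)
= 0.0253

P = 0.0253


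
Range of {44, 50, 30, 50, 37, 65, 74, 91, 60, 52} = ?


Max = 91, Min = 30
Range = 91 - 30 = 61

Range = 61


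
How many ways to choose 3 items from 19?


C(19,3) = 19!/(3! × 16!)
= 121645100408832000/(6 × 20922789888000)
= 969

C(19,3) = 969


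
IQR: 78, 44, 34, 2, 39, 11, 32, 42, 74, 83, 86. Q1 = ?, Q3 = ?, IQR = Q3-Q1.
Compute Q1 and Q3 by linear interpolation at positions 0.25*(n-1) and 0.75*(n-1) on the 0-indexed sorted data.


Sorted: 2, 11, 32, 34, 39, 42, 44, 74, 78, 83, 86
Q1 (25th %ile) = 33.0000
Q3 (75th %ile) = 76.0000
IQR = 76.0000 - 33.0000 = 43.0000

IQR = 43.0000


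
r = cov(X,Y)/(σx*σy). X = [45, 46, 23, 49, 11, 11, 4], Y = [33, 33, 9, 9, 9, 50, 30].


Mean X = 27.0000, Mean Y = 24.7143
SD X = 17.832555, SD Y = 14.858516
Cov = -35.857143
r = -35.857143/(17.832555*14.858516) = -0.1353

r = -0.1353


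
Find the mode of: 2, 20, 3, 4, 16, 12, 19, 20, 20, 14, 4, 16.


Frequencies: 2:1, 3:1, 4:2, 12:1, 14:1, 16:2, 19:1, 20:3
Max frequency = 3
Mode = 20

Mode = 20


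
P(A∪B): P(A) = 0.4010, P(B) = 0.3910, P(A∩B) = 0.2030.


P(A∪B) = 0.4010 + 0.3910 - 0.2030
= 0.7920 - 0.2030
= 0.5890

P(A∪B) = 0.5890


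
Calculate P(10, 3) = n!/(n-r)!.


P(10,3) = 10!/7!
= 3628800/5040
= 720

P(10,3) = 720


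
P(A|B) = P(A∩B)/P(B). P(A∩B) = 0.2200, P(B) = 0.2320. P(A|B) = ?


P(A|B) = 0.2200/0.2320 = 0.9483

P(A|B) = 0.9483


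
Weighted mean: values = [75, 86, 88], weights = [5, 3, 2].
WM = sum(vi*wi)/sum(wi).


Numerator = 75*5 + 86*3 + 88*2 = 809
Denominator = 5 + 3 + 2 = 10
WM = 809/10 = 80.9000

WM = 80.9000


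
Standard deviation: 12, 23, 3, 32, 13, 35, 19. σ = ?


Mean = 19.5714
Variance = 111.3878
SD = sqrt(111.3878) = 10.5540

SD = 10.5540


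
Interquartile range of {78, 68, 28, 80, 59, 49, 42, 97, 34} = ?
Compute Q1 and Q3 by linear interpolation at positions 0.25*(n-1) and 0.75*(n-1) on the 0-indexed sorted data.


Sorted: 28, 34, 42, 49, 59, 68, 78, 80, 97
Q1 (25th %ile) = 42.0000
Q3 (75th %ile) = 78.0000
IQR = 78.0000 - 42.0000 = 36.0000

IQR = 36.0000


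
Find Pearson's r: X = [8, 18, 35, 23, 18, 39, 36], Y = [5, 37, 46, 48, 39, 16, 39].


Mean X = 25.2857, Mean Y = 32.8571
SD X = 10.739969, SD Y = 14.903773
Cov = 47.755102
r = 47.755102/(10.739969*14.903773) = 0.2983

r = 0.2983


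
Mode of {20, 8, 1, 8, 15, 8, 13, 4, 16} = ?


Frequencies: 1:1, 4:1, 8:3, 13:1, 15:1, 16:1, 20:1
Max frequency = 3
Mode = 8

Mode = 8


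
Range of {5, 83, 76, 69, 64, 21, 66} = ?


Max = 83, Min = 5
Range = 83 - 5 = 78

Range = 78


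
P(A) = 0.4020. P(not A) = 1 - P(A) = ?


P(not A) = 1 - 0.4020 = 0.5980

P(not A) = 0.5980


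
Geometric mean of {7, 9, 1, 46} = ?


Product = 7 × 9 × 1 × 46 = 2898
GM = 2898^(1/4) = 7.3371

GM = 7.3371


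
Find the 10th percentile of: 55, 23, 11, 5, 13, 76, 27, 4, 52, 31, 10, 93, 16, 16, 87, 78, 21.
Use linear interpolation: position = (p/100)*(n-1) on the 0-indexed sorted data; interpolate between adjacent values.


Sorted: 4, 5, 10, 11, 13, 16, 16, 21, 23, 27, 31, 52, 55, 76, 78, 87, 93
n = 17
Index = 10/100 * 16 = 1.6000
Lower = data[1] = 5, Upper = data[2] = 10
P10 = 5 + 0.6000*(5) = 8.0000

P10 = 8.0000


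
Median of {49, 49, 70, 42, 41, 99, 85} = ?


Sorted: 41, 42, 49, 49, 70, 85, 99
n = 7 (odd)
Middle value = 49

Median = 49


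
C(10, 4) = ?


C(10,4) = 10!/(4! × 6!)
= 3628800/(24 × 720)
= 210

C(10,4) = 210


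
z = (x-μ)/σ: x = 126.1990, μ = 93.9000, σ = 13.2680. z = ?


z = (126.1990 - 93.9000)/13.2680
= 32.2990/13.2680
= 2.4344

z = 2.4344


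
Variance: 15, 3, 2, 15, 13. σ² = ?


Mean = 9.6000
Squared deviations: 29.1600, 43.5600, 57.7600, 29.1600, 11.5600
Sum = 171.2000
Variance = 171.2000/5 = 34.2400

Variance = 34.2400


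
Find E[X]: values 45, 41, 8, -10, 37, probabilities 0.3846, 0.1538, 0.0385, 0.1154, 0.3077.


E[X] = 45*0.3846 + 41*0.1538 + 8*0.0385 - 10*0.1154 + 37*0.3077
= 17.3070 + 6.3058 + 0.3080 - 1.1540 + 11.3849
= 34.1517

E[X] = 34.1517


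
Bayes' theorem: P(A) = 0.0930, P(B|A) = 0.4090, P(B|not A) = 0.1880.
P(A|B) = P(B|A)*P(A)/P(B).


P(B) = P(B|A)*P(A) + P(B|A')*P(A')
= 0.4090*0.0930 + 0.1880*0.9070
= 0.038037 + 0.170516 = 0.208553
P(A|B) = 0.038037/0.208553 = 0.1824

P(A|B) = 0.1824


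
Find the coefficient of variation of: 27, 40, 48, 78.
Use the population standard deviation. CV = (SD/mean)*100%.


Mean = 48.2500
SD = 18.7400
CV = (18.7400/48.2500)*100 = 38.8394%

CV = 38.8394%


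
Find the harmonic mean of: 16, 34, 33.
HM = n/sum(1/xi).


Sum of reciprocals = 1/16 + 1/34 + 1/33 = 0.122215
HM = 3/0.122215 = 24.5469

HM = 24.5469


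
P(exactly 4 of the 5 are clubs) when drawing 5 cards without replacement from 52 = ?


Hypergeometric: P(X=4) = C(13,4)·C(39,1) / C(52,5)
= 715 × 39 / 2598960
= 27885/2598960 = 0.0107

P = 0.0107


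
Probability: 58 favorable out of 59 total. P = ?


P = 58/59 = 0.9831

P = 0.9831


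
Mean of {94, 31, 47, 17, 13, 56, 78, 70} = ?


Sum = 94 + 31 + 47 + 17 + 13 + 56 + 78 + 70 = 406
n = 8
Mean = 406/8 = 50.7500

Mean = 50.7500


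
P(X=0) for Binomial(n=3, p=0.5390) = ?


C(3,0) = 1
p^0 = 1.000000
(1-p)^3 = 0.097972
P = 1 * 1.000000 * 0.097972 = 0.0980

P(X=0) = 0.0980


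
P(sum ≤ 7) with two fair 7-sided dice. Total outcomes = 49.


Total outcomes = 7×7 = 49
Favorable (sum ≤ 7): 21
P = 21/49 = 0.4286

P = 0.4286


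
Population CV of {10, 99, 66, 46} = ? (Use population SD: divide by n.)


Mean = 55.2500
SD = 32.2597
CV = (32.2597/55.2500)*100 = 58.3886%

CV = 58.3886%


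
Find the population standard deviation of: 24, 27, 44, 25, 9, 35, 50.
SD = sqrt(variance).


Mean = 30.5714
Variance = 161.3878
SD = sqrt(161.3878) = 12.7038

SD = 12.7038


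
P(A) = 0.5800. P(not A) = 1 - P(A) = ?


P(not A) = 1 - 0.5800 = 0.4200

P(not A) = 0.4200


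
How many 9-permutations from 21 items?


P(21,9) = 21!/12!
= 51090942171709440000/479001600
= 106661318400

P(21,9) = 106661318400


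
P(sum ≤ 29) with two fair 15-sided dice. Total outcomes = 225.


Total outcomes = 15×15 = 225
Favorable (sum ≤ 29): 224
P = 224/225 = 0.9956

P = 0.9956


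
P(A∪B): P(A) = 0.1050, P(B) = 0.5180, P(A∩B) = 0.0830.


P(A∪B) = 0.1050 + 0.5180 - 0.0830
= 0.6230 - 0.0830
= 0.5400

P(A∪B) = 0.5400


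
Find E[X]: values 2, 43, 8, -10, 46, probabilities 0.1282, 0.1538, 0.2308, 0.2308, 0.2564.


E[X] = 2*0.1282 + 43*0.1538 + 8*0.2308 - 10*0.2308 + 46*0.2564
= 0.2564 + 6.6134 + 1.8464 - 2.3080 + 11.7944
= 18.2026

E[X] = 18.2026


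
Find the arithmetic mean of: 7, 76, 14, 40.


Sum = 7 + 76 + 14 + 40 = 137
n = 4
Mean = 137/4 = 34.2500

Mean = 34.2500


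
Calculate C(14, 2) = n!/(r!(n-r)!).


C(14,2) = 14!/(2! × 12!)
= 87178291200/(2 × 479001600)
= 91

C(14,2) = 91


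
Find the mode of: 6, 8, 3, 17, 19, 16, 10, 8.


Frequencies: 3:1, 6:1, 8:2, 10:1, 16:1, 17:1, 19:1
Max frequency = 2
Mode = 8

Mode = 8


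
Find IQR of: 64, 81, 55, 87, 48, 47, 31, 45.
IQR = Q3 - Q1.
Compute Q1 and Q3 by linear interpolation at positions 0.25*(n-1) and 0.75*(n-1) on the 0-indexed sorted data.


Sorted: 31, 45, 47, 48, 55, 64, 81, 87
Q1 (25th %ile) = 46.5000
Q3 (75th %ile) = 68.2500
IQR = 68.2500 - 46.5000 = 21.7500

IQR = 21.7500


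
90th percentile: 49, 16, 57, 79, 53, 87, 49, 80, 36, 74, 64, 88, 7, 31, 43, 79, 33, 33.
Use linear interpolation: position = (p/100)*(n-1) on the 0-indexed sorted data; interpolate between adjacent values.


Sorted: 7, 16, 31, 33, 33, 36, 43, 49, 49, 53, 57, 64, 74, 79, 79, 80, 87, 88
n = 18
Index = 90/100 * 17 = 15.3000
Lower = data[15] = 80, Upper = data[16] = 87
P90 = 80 + 0.3000*(7) = 82.1000

P90 = 82.1000


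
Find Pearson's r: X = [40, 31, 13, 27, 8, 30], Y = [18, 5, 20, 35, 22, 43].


Mean X = 24.8333, Mean Y = 23.8333
SD X = 10.975984, SD Y = 12.239508
Cov = -0.861111
r = -0.861111/(10.975984*12.239508) = -0.0064

r = -0.0064


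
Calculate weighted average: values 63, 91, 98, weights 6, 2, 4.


Numerator = 63*6 + 91*2 + 98*4 = 952
Denominator = 6 + 2 + 4 = 12
WM = 952/12 = 79.3333

WM = 79.3333


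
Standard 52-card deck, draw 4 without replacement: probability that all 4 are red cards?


P(all red cards) = (26/52) × (25/51) × (24/50) × (23/49)
= 0.0552

P = 0.0552


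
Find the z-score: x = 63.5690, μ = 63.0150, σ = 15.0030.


z = (63.5690 - 63.0150)/15.0030
= 0.5540/15.0030
= 0.0369

z = 0.0369


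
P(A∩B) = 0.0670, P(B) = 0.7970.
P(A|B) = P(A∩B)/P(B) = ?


P(A|B) = 0.0670/0.7970 = 0.0841

P(A|B) = 0.0841


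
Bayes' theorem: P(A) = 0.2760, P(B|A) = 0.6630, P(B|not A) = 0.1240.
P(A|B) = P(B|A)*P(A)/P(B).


P(B) = P(B|A)*P(A) + P(B|A')*P(A')
= 0.6630*0.2760 + 0.1240*0.7240
= 0.182988 + 0.089776 = 0.272764
P(A|B) = 0.182988/0.272764 = 0.6709

P(A|B) = 0.6709


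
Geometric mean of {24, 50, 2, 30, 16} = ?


Product = 24 × 50 × 2 × 30 × 16 = 1152000
GM = 1152000^(1/5) = 16.3039

GM = 16.3039


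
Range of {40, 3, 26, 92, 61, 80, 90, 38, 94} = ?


Max = 94, Min = 3
Range = 94 - 3 = 91

Range = 91


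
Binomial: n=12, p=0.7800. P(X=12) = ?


C(12,12) = 1
p^12 = 0.050715
(1-p)^0 = 1.000000
P = 1 * 0.050715 * 1.000000 = 0.0507

P(X=12) = 0.0507


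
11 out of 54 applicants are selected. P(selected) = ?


P = 11/54 = 0.2037

P = 0.2037


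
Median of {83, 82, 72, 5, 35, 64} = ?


Sorted: 5, 35, 64, 72, 82, 83
n = 6 (even)
Middle values: 64 and 72
Median = (64+72)/2 = 68.0000

Median = 68.0000


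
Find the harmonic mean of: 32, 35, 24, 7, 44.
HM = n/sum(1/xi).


Sum of reciprocals = 1/32 + 1/35 + 1/24 + 1/7 + 1/44 = 0.267073
HM = 5/0.267073 = 18.7215

HM = 18.7215


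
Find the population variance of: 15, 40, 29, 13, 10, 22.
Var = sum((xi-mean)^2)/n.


Mean = 21.5000
Squared deviations: 42.2500, 342.2500, 56.2500, 72.2500, 132.2500, 0.2500
Sum = 645.5000
Variance = 645.5000/6 = 107.5833

Variance = 107.5833


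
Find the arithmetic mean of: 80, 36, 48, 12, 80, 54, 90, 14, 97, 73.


Sum = 80 + 36 + 48 + 12 + 80 + 54 + 90 + 14 + 97 + 73 = 584
n = 10
Mean = 584/10 = 58.4000

Mean = 58.4000


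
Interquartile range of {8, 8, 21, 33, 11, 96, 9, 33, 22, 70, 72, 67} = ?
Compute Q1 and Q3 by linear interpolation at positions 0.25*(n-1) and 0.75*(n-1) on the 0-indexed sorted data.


Sorted: 8, 8, 9, 11, 21, 22, 33, 33, 67, 70, 72, 96
Q1 (25th %ile) = 10.5000
Q3 (75th %ile) = 67.7500
IQR = 67.7500 - 10.5000 = 57.2500

IQR = 57.2500


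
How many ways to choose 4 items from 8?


C(8,4) = 8!/(4! × 4!)
= 40320/(24 × 24)
= 70

C(8,4) = 70


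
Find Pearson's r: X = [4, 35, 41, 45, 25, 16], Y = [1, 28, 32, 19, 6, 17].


Mean X = 27.6667, Mean Y = 17.1667
SD X = 14.348829, SD Y = 11.006311
Cov = 120.555556
r = 120.555556/(14.348829*11.006311) = 0.7634

r = 0.7634


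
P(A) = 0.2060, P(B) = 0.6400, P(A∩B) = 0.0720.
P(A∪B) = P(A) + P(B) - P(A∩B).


P(A∪B) = 0.2060 + 0.6400 - 0.0720
= 0.8460 - 0.0720
= 0.7740

P(A∪B) = 0.7740


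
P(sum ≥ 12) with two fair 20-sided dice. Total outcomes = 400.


Total outcomes = 20×20 = 400
Favorable (sum ≥ 12): 345
P = 345/400 = 0.8625

P = 0.8625


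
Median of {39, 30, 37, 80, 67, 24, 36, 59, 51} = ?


Sorted: 24, 30, 36, 37, 39, 51, 59, 67, 80
n = 9 (odd)
Middle value = 39

Median = 39


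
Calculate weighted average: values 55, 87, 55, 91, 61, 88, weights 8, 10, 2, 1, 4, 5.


Numerator = 55*8 + 87*10 + 55*2 + 91*1 + 61*4 + 88*5 = 2195
Denominator = 8 + 10 + 2 + 1 + 4 + 5 = 30
WM = 2195/30 = 73.1667

WM = 73.1667


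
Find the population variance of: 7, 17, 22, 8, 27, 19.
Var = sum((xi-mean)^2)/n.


Mean = 16.6667
Squared deviations: 93.4444, 0.1111, 28.4444, 75.1111, 106.7778, 5.4444
Sum = 309.3333
Variance = 309.3333/6 = 51.5556

Variance = 51.5556


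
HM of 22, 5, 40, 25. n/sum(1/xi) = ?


Sum of reciprocals = 1/22 + 1/5 + 1/40 + 1/25 = 0.310455
HM = 4/0.310455 = 12.8843

HM = 12.8843


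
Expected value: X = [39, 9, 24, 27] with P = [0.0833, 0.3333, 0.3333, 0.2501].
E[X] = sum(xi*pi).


E[X] = 39*0.0833 + 9*0.3333 + 24*0.3333 + 27*0.2501
= 3.2487 + 2.9997 + 7.9992 + 6.7527
= 21.0003

E[X] = 21.0003


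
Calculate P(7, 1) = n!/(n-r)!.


P(7,1) = 7!/6!
= 5040/720
= 7

P(7,1) = 7


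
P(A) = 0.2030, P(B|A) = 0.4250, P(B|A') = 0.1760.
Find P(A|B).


P(B) = P(B|A)*P(A) + P(B|A')*P(A')
= 0.4250*0.2030 + 0.1760*0.7970
= 0.086275 + 0.140272 = 0.226547
P(A|B) = 0.086275/0.226547 = 0.3808

P(A|B) = 0.3808


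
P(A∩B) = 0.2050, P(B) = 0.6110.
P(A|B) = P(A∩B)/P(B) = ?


P(A|B) = 0.2050/0.6110 = 0.3355

P(A|B) = 0.3355


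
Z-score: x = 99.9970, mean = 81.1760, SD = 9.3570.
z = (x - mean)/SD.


z = (99.9970 - 81.1760)/9.3570
= 18.8210/9.3570
= 2.0114

z = 2.0114


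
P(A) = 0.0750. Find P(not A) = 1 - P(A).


P(not A) = 1 - 0.0750 = 0.9250

P(not A) = 0.9250


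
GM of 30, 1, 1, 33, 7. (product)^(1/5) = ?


Product = 30 × 1 × 1 × 33 × 7 = 6930
GM = 6930^(1/5) = 5.8634

GM = 5.8634


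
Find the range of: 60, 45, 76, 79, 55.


Max = 79, Min = 45
Range = 79 - 45 = 34

Range = 34


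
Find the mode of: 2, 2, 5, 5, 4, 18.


Frequencies: 2:2, 4:1, 5:2, 18:1
Max frequency = 2
Mode = 2, 5

Mode = 2, 5


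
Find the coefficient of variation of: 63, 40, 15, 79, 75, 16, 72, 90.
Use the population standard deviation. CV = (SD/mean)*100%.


Mean = 56.2500
SD = 27.1282
CV = (27.1282/56.2500)*100 = 48.2279%

CV = 48.2279%


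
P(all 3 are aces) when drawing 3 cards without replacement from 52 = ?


P(all aces) = (4/52) × (3/51) × (2/50)
= 0.0002

P = 0.0002


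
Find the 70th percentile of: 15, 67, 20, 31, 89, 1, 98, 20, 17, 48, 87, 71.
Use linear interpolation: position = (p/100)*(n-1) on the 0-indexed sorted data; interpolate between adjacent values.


Sorted: 1, 15, 17, 20, 20, 31, 48, 67, 71, 87, 89, 98
n = 12
Index = 70/100 * 11 = 7.7000
Lower = data[7] = 67, Upper = data[8] = 71
P70 = 67 + 0.7000*(4) = 69.8000

P70 = 69.8000


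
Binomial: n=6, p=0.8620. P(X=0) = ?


C(6,0) = 1
p^0 = 1.000000
(1-p)^6 = 6.906762e-06
P = 1 * 1.000000 * 6.906762e-06 = 6.9068e-06

P(X=0) = 6.9068e-06


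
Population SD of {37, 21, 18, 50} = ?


Mean = 31.5000
Variance = 166.2500
SD = sqrt(166.2500) = 12.8938

SD = 12.8938


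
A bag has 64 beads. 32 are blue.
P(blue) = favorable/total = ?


P = 32/64 = 0.5000

P = 0.5000


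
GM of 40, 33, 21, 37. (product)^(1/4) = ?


Product = 40 × 33 × 21 × 37 = 1025640
GM = 1025640^(1/4) = 31.8236

GM = 31.8236


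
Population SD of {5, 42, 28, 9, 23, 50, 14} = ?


Mean = 24.4286
Variance = 243.1020
SD = sqrt(243.1020) = 15.5917

SD = 15.5917


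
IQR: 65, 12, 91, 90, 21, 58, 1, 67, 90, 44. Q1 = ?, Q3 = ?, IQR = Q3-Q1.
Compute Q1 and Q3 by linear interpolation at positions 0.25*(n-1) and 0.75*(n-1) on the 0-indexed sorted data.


Sorted: 1, 12, 21, 44, 58, 65, 67, 90, 90, 91
Q1 (25th %ile) = 26.7500
Q3 (75th %ile) = 84.2500
IQR = 84.2500 - 26.7500 = 57.5000

IQR = 57.5000


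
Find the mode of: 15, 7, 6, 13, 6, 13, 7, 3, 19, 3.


Frequencies: 3:2, 6:2, 7:2, 13:2, 15:1, 19:1
Max frequency = 2
Mode = 3, 6, 7, 13

Mode = 3, 6, 7, 13


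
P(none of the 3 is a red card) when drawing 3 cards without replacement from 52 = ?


P(no red cards) = (26/52) × (25/51) × (24/50)
= 0.1176

P = 0.1176


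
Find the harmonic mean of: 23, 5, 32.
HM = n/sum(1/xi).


Sum of reciprocals = 1/23 + 1/5 + 1/32 = 0.274728
HM = 3/0.274728 = 10.9199

HM = 10.9199


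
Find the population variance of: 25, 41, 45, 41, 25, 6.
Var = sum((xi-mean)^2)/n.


Mean = 30.5000
Squared deviations: 30.2500, 110.2500, 210.2500, 110.2500, 30.2500, 600.2500
Sum = 1091.5000
Variance = 1091.5000/6 = 181.9167

Variance = 181.9167


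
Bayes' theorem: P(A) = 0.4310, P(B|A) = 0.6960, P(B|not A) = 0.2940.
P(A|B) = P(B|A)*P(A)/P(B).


P(B) = P(B|A)*P(A) + P(B|A')*P(A')
= 0.6960*0.4310 + 0.2940*0.5690
= 0.299976 + 0.167286 = 0.467262
P(A|B) = 0.299976/0.467262 = 0.6420

P(A|B) = 0.6420


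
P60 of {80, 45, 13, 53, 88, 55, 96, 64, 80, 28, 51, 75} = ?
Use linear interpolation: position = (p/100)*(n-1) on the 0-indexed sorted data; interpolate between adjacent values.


Sorted: 13, 28, 45, 51, 53, 55, 64, 75, 80, 80, 88, 96
n = 12
Index = 60/100 * 11 = 6.6000
Lower = data[6] = 64, Upper = data[7] = 75
P60 = 64 + 0.6000*(11) = 70.6000

P60 = 70.6000


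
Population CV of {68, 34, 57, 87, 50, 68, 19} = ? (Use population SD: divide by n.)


Mean = 54.7143
SD = 21.1371
CV = (21.1371/54.7143)*100 = 38.6317%

CV = 38.6317%


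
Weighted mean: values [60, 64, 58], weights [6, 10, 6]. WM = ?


Numerator = 60*6 + 64*10 + 58*6 = 1348
Denominator = 6 + 10 + 6 = 22
WM = 1348/22 = 61.2727

WM = 61.2727


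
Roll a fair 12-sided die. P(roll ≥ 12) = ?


Favorable outcomes (roll ≥ 12): 1
Total outcomes = 12
P = 1/12 = 0.0833

P = 0.0833


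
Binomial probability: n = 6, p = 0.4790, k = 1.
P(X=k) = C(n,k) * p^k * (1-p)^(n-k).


C(6,1) = 6
p^1 = 0.479000
(1-p)^5 = 0.038387
P = 6 * 0.479000 * 0.038387 = 0.1103

P(X=1) = 0.1103


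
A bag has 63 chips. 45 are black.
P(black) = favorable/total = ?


P = 45/63 = 0.7143

P = 0.7143


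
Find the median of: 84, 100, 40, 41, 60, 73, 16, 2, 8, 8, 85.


Sorted: 2, 8, 8, 16, 40, 41, 60, 73, 84, 85, 100
n = 11 (odd)
Middle value = 41

Median = 41


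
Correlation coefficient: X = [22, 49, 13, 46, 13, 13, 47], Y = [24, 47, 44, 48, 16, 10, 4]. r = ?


Mean X = 29.0000, Mean Y = 27.5714
SD X = 16.168753, SD Y = 17.220064
Cov = 77.142857
r = 77.142857/(16.168753*17.220064) = 0.2771

r = 0.2771


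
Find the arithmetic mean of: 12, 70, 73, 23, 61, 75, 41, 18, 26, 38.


Sum = 12 + 70 + 73 + 23 + 61 + 75 + 41 + 18 + 26 + 38 = 437
n = 10
Mean = 437/10 = 43.7000

Mean = 43.7000


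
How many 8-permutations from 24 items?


P(24,8) = 24!/16!
= 620448401733239439360000/20922789888000
= 29654190720

P(24,8) = 29654190720


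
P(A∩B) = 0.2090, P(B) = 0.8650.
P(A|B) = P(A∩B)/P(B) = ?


P(A|B) = 0.2090/0.8650 = 0.2416

P(A|B) = 0.2416


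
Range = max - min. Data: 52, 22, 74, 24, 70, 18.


Max = 74, Min = 18
Range = 74 - 18 = 56

Range = 56


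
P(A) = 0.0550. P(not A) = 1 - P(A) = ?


P(not A) = 1 - 0.0550 = 0.9450

P(not A) = 0.9450


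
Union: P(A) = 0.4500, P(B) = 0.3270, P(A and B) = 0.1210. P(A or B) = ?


P(A∪B) = 0.4500 + 0.3270 - 0.1210
= 0.7770 - 0.1210
= 0.6560

P(A∪B) = 0.6560


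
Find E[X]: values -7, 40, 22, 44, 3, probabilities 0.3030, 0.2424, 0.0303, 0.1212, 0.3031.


E[X] = -7*0.3030 + 40*0.2424 + 22*0.0303 + 44*0.1212 + 3*0.3031
= -2.1210 + 9.6960 + 0.6666 + 5.3328 + 0.9093
= 14.4837

E[X] = 14.4837


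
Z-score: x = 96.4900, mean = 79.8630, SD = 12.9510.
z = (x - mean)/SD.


z = (96.4900 - 79.8630)/12.9510
= 16.6270/12.9510
= 1.2838

z = 1.2838


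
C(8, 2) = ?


C(8,2) = 8!/(2! × 6!)
= 40320/(2 × 720)
= 28

C(8,2) = 28


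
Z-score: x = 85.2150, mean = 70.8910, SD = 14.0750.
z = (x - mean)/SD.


z = (85.2150 - 70.8910)/14.0750
= 14.3240/14.0750
= 1.0177

z = 1.0177


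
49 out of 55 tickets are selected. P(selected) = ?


P = 49/55 = 0.8909

P = 0.8909


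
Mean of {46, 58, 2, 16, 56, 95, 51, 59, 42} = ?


Sum = 46 + 58 + 2 + 16 + 56 + 95 + 51 + 59 + 42 = 425
n = 9
Mean = 425/9 = 47.2222

Mean = 47.2222


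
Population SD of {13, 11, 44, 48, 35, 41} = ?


Mean = 32.0000
Variance = 215.3333
SD = sqrt(215.3333) = 14.6742

SD = 14.6742


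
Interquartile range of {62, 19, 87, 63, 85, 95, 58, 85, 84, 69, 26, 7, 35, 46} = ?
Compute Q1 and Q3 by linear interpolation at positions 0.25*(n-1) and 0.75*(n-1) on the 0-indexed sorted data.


Sorted: 7, 19, 26, 35, 46, 58, 62, 63, 69, 84, 85, 85, 87, 95
Q1 (25th %ile) = 37.7500
Q3 (75th %ile) = 84.7500
IQR = 84.7500 - 37.7500 = 47.0000

IQR = 47.0000


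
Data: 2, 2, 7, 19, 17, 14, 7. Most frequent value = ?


Frequencies: 2:2, 7:2, 14:1, 17:1, 19:1
Max frequency = 2
Mode = 2, 7

Mode = 2, 7


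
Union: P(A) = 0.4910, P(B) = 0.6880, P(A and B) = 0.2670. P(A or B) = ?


P(A∪B) = 0.4910 + 0.6880 - 0.2670
= 1.1790 - 0.2670
= 0.9120

P(A∪B) = 0.9120


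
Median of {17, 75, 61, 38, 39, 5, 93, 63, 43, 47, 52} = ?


Sorted: 5, 17, 38, 39, 43, 47, 52, 61, 63, 75, 93
n = 11 (odd)
Middle value = 47

Median = 47


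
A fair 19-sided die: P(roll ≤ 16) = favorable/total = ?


Favorable outcomes (roll ≤ 16): 16
Total outcomes = 19
P = 16/19 = 0.8421

P = 0.8421


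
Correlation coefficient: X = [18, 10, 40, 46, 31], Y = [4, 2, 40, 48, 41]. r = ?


Mean X = 29.0000, Mean Y = 27.0000
SD X = 13.386560, SD Y = 19.798990
Cov = 251.200000
r = 251.200000/(13.386560*19.798990) = 0.9478

r = 0.9478


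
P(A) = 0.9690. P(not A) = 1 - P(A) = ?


P(not A) = 1 - 0.9690 = 0.0310

P(not A) = 0.0310


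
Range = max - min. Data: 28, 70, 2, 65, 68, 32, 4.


Max = 70, Min = 2
Range = 70 - 2 = 68

Range = 68


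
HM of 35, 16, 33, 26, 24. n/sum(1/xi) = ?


Sum of reciprocals = 1/35 + 1/16 + 1/33 + 1/26 + 1/24 = 0.201503
HM = 5/0.201503 = 24.8136

HM = 24.8136


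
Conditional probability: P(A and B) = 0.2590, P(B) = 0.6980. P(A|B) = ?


P(A|B) = 0.2590/0.6980 = 0.3711

P(A|B) = 0.3711


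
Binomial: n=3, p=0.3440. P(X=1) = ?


C(3,1) = 3
p^1 = 0.344000
(1-p)^2 = 0.430336
P = 3 * 0.344000 * 0.430336 = 0.4441

P(X=1) = 0.4441


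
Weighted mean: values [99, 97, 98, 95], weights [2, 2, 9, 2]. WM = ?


Numerator = 99*2 + 97*2 + 98*9 + 95*2 = 1464
Denominator = 2 + 2 + 9 + 2 = 15
WM = 1464/15 = 97.6000

WM = 97.6000


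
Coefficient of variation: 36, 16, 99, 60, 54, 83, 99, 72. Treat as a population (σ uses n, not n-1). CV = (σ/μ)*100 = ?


Mean = 64.8750
SD = 27.5519
CV = (27.5519/64.8750)*100 = 42.4693%

CV = 42.4693%


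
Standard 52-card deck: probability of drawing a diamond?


13 diamonds in 52 cards
P = 13/52 = 0.2500

P = 0.2500


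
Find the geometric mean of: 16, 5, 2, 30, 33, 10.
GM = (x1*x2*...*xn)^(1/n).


Product = 16 × 5 × 2 × 30 × 33 × 10 = 1584000
GM = 1584000^(1/6) = 10.7967

GM = 10.7967


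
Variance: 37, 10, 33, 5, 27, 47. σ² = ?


Mean = 26.5000
Squared deviations: 110.2500, 272.2500, 42.2500, 462.2500, 0.2500, 420.2500
Sum = 1307.5000
Variance = 1307.5000/6 = 217.9167

Variance = 217.9167


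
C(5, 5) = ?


C(5,5) = 5!/(5! × 0!)
= 120/(120 × 1)
= 1

C(5,5) = 1


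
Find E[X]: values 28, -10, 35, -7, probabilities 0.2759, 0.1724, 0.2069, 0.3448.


E[X] = 28*0.2759 - 10*0.1724 + 35*0.2069 - 7*0.3448
= 7.7252 - 1.7240 + 7.2415 - 2.4136
= 10.8291

E[X] = 10.8291


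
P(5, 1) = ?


P(5,1) = 5!/4!
= 120/24
= 5

P(5,1) = 5


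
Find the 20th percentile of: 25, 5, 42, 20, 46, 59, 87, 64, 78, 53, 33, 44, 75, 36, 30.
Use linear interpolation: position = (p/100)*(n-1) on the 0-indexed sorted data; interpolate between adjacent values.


Sorted: 5, 20, 25, 30, 33, 36, 42, 44, 46, 53, 59, 64, 75, 78, 87
n = 15
Index = 20/100 * 14 = 2.8000
Lower = data[2] = 25, Upper = data[3] = 30
P20 = 25 + 0.8000*(5) = 29.0000

P20 = 29.0000


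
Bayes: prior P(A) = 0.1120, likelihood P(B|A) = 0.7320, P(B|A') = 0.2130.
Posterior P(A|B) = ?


P(B) = P(B|A)*P(A) + P(B|A')*P(A')
= 0.7320*0.1120 + 0.2130*0.8880
= 0.081984 + 0.189144 = 0.271128
P(A|B) = 0.081984/0.271128 = 0.3024

P(A|B) = 0.3024


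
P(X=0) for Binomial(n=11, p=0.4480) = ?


C(11,0) = 1
p^0 = 1.000000
(1-p)^11 = 0.001450
P = 1 * 1.000000 * 0.001450 = 0.0014

P(X=0) = 0.0014


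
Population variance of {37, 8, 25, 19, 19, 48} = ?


Mean = 26.0000
Squared deviations: 121.0000, 324.0000, 1.0000, 49.0000, 49.0000, 484.0000
Sum = 1028.0000
Variance = 1028.0000/6 = 171.3333

Variance = 171.3333


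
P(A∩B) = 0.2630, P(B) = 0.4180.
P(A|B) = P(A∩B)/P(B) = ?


P(A|B) = 0.2630/0.4180 = 0.6292

P(A|B) = 0.6292


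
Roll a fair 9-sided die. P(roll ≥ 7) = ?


Favorable outcomes (roll ≥ 7): 3
Total outcomes = 9
P = 3/9 = 0.3333

P = 0.3333


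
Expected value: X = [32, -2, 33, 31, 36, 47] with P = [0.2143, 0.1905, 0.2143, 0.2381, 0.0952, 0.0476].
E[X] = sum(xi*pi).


E[X] = 32*0.2143 - 2*0.1905 + 33*0.2143 + 31*0.2381 + 36*0.0952 + 47*0.0476
= 6.8576 - 0.3810 + 7.0719 + 7.3811 + 3.4272 + 2.2372
= 26.5940

E[X] = 26.5940


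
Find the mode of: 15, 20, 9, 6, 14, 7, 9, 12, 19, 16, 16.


Frequencies: 6:1, 7:1, 9:2, 12:1, 14:1, 15:1, 16:2, 19:1, 20:1
Max frequency = 2
Mode = 9, 16

Mode = 9, 16


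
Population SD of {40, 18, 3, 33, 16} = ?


Mean = 22.0000
Variance = 171.6000
SD = sqrt(171.6000) = 13.0996

SD = 13.0996


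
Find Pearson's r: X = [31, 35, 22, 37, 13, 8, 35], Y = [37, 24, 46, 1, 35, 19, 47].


Mean X = 25.8571, Mean Y = 29.8571
SD X = 10.802494, SD Y = 15.198013
Cov = -16.591837
r = -16.591837/(10.802494*15.198013) = -0.1011

r = -0.1011


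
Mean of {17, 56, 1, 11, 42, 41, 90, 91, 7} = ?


Sum = 17 + 56 + 1 + 11 + 42 + 41 + 90 + 91 + 7 = 356
n = 9
Mean = 356/9 = 39.5556

Mean = 39.5556


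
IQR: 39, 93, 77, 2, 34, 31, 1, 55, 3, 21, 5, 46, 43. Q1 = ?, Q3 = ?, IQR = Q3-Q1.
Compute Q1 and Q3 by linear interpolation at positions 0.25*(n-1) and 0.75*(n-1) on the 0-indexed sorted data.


Sorted: 1, 2, 3, 5, 21, 31, 34, 39, 43, 46, 55, 77, 93
Q1 (25th %ile) = 5.0000
Q3 (75th %ile) = 46.0000
IQR = 46.0000 - 5.0000 = 41.0000

IQR = 41.0000


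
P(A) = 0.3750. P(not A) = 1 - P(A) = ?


P(not A) = 1 - 0.3750 = 0.6250

P(not A) = 0.6250


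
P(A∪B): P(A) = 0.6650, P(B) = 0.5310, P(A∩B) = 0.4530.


P(A∪B) = 0.6650 + 0.5310 - 0.4530
= 1.1960 - 0.4530
= 0.7430

P(A∪B) = 0.7430


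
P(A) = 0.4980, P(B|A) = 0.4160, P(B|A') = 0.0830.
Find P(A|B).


P(B) = P(B|A)*P(A) + P(B|A')*P(A')
= 0.4160*0.4980 + 0.0830*0.5020
= 0.207168 + 0.041666 = 0.248834
P(A|B) = 0.207168/0.248834 = 0.8326

P(A|B) = 0.8326


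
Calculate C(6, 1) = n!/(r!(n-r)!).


C(6,1) = 6!/(1! × 5!)
= 720/(1 × 120)
= 6

C(6,1) = 6


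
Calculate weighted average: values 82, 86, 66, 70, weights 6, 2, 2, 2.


Numerator = 82*6 + 86*2 + 66*2 + 70*2 = 936
Denominator = 6 + 2 + 2 + 2 = 12
WM = 936/12 = 78.0000

WM = 78.0000


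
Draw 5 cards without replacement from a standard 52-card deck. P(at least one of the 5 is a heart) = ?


P(at least one) = 1 - P(none)
P(none) = (39/52) × (38/51) × (37/50) × (36/49) × (35/48) = 0.221534
P(at least one) = 1 - 0.221534 = 0.7785

P = 0.7785


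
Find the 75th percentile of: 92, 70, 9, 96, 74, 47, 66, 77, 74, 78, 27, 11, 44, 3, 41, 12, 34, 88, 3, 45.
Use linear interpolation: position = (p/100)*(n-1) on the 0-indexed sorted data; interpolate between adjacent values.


Sorted: 3, 3, 9, 11, 12, 27, 34, 41, 44, 45, 47, 66, 70, 74, 74, 77, 78, 88, 92, 96
n = 20
Index = 75/100 * 19 = 14.2500
Lower = data[14] = 74, Upper = data[15] = 77
P75 = 74 + 0.2500*(3) = 74.7500

P75 = 74.7500


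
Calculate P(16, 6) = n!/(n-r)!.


P(16,6) = 16!/10!
= 20922789888000/3628800
= 5765760

P(16,6) = 5765760


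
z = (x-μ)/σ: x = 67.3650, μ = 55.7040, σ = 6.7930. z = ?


z = (67.3650 - 55.7040)/6.7930
= 11.6610/6.7930
= 1.7166

z = 1.7166


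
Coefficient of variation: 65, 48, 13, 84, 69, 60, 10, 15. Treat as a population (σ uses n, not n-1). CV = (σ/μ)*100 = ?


Mean = 45.5000
SD = 27.1063
CV = (27.1063/45.5000)*100 = 59.5742%

CV = 59.5742%


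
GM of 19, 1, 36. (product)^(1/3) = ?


Product = 19 × 1 × 36 = 684
GM = 684^(1/3) = 8.8109

GM = 8.8109


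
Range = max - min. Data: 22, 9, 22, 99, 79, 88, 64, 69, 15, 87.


Max = 99, Min = 9
Range = 99 - 9 = 90

Range = 90


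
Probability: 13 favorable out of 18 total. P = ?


P = 13/18 = 0.7222

P = 0.7222


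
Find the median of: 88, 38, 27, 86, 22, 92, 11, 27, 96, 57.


Sorted: 11, 22, 27, 27, 38, 57, 86, 88, 92, 96
n = 10 (even)
Middle values: 38 and 57
Median = (38+57)/2 = 47.5000

Median = 47.5000


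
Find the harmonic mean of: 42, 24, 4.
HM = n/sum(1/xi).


Sum of reciprocals = 1/42 + 1/24 + 1/4 = 0.315476
HM = 3/0.315476 = 9.5094

HM = 9.5094


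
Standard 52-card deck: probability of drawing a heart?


13 hearts in 52 cards
P = 13/52 = 0.2500

P = 0.2500


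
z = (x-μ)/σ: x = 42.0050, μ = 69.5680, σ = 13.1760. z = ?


z = (42.0050 - 69.5680)/13.1760
= -27.5630/13.1760
= -2.0919

z = -2.0919


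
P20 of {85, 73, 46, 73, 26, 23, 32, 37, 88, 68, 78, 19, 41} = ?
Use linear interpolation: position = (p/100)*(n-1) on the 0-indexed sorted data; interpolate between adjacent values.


Sorted: 19, 23, 26, 32, 37, 41, 46, 68, 73, 73, 78, 85, 88
n = 13
Index = 20/100 * 12 = 2.4000
Lower = data[2] = 26, Upper = data[3] = 32
P20 = 26 + 0.4000*(6) = 28.4000

P20 = 28.4000


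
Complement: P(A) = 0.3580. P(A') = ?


P(not A) = 1 - 0.3580 = 0.6420

P(not A) = 0.6420


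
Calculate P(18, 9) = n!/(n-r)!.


P(18,9) = 18!/9!
= 6402373705728000/362880
= 17643225600

P(18,9) = 17643225600


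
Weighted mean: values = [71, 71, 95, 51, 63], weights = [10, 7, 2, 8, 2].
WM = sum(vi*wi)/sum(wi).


Numerator = 71*10 + 71*7 + 95*2 + 51*8 + 63*2 = 1931
Denominator = 10 + 7 + 2 + 8 + 2 = 29
WM = 1931/29 = 66.5862

WM = 66.5862


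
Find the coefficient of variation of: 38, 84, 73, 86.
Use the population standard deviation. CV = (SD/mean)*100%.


Mean = 70.2500
SD = 19.2662
CV = (19.2662/70.2500)*100 = 27.4252%

CV = 27.4252%


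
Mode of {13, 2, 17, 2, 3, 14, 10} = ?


Frequencies: 2:2, 3:1, 10:1, 13:1, 14:1, 17:1
Max frequency = 2
Mode = 2

Mode = 2


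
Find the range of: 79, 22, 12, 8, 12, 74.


Max = 79, Min = 8
Range = 79 - 8 = 71

Range = 71


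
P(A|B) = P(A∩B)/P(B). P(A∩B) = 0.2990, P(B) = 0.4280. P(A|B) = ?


P(A|B) = 0.2990/0.4280 = 0.6986

P(A|B) = 0.6986


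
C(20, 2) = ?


C(20,2) = 20!/(2! × 18!)
= 2432902008176640000/(2 × 6402373705728000)
= 190

C(20,2) = 190


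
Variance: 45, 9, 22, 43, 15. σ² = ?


Mean = 26.8000
Squared deviations: 331.2400, 316.8400, 23.0400, 262.4400, 139.2400
Sum = 1072.8000
Variance = 1072.8000/5 = 214.5600

Variance = 214.5600


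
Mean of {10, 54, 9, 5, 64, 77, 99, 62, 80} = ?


Sum = 10 + 54 + 9 + 5 + 64 + 77 + 99 + 62 + 80 = 460
n = 9
Mean = 460/9 = 51.1111

Mean = 51.1111


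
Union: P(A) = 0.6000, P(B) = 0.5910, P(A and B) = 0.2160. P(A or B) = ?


P(A∪B) = 0.6000 + 0.5910 - 0.2160
= 1.1910 - 0.2160
= 0.9750

P(A∪B) = 0.9750


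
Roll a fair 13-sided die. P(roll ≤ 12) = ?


Favorable outcomes (roll ≤ 12): 12
Total outcomes = 13
P = 12/13 = 0.9231

P = 0.9231


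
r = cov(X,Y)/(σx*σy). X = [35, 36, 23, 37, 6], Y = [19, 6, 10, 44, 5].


Mean X = 27.4000, Mean Y = 16.8000
SD X = 11.842297, SD Y = 14.469278
Cov = 93.480000
r = 93.480000/(11.842297*14.469278) = 0.5456

r = 0.5456


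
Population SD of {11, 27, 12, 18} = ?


Mean = 17.0000
Variance = 40.5000
SD = sqrt(40.5000) = 6.3640

SD = 6.3640


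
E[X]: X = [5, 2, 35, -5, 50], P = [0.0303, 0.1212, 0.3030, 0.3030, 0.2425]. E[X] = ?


E[X] = 5*0.0303 + 2*0.1212 + 35*0.3030 - 5*0.3030 + 50*0.2425
= 0.1515 + 0.2424 + 10.6050 - 1.5150 + 12.1250
= 21.6089

E[X] = 21.6089


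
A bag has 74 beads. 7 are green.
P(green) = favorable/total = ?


P = 7/74 = 0.0946

P = 0.0946


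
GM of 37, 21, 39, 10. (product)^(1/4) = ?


Product = 37 × 21 × 39 × 10 = 303030
GM = 303030^(1/4) = 23.4623

GM = 23.4623


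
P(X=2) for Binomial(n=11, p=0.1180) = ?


C(11,2) = 55
p^2 = 0.013924
(1-p)^9 = 0.323011
P = 55 * 0.013924 * 0.323011 = 0.2474

P(X=2) = 0.2474


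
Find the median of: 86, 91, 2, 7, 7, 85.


Sorted: 2, 7, 7, 85, 86, 91
n = 6 (even)
Middle values: 7 and 85
Median = (7+85)/2 = 46.0000

Median = 46.0000


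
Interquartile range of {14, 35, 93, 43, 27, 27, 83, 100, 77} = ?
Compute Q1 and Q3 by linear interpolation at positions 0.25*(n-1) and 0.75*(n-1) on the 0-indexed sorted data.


Sorted: 14, 27, 27, 35, 43, 77, 83, 93, 100
Q1 (25th %ile) = 27.0000
Q3 (75th %ile) = 83.0000
IQR = 83.0000 - 27.0000 = 56.0000

IQR = 56.0000


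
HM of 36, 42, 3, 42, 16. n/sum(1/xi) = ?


Sum of reciprocals = 1/36 + 1/42 + 1/3 + 1/42 + 1/16 = 0.471230
HM = 5/0.471230 = 10.6105

HM = 10.6105


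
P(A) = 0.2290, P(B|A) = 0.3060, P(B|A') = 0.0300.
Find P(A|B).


P(B) = P(B|A)*P(A) + P(B|A')*P(A')
= 0.3060*0.2290 + 0.0300*0.7710
= 0.070074 + 0.023130 = 0.093204
P(A|B) = 0.070074/0.093204 = 0.7518

P(A|B) = 0.7518
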